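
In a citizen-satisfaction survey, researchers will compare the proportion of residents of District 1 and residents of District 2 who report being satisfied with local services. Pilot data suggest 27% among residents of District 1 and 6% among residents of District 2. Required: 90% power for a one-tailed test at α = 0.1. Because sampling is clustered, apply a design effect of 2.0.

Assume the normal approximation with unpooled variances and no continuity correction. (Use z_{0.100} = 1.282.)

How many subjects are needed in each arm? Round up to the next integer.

n = (z_α + z_β)² · [p₁(1−p₁) + p₂(1−p₂)] / (p₁ − p₂)²
  = (1.282 + 1.282)² · (0.27·0.73 + 0.06·0.94) / (0.21)²
  = (2.564)² · (0.1971 + 0.0564) / 0.0441
  = 6.5741 · 0.2535 / 0.0441
  = 37.79
Design effect: 2.0 × 37.79 = 75.58.
Round up → n = 76 per group.

n = 76 per group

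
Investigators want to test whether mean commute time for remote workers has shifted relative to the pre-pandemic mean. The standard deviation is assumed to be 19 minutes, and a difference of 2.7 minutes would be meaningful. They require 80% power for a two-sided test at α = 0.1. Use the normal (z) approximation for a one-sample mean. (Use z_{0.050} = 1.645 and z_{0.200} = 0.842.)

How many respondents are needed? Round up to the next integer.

n = 307

n = (z_{α/2} + z_β)² · σ² / δ²
  = (1.645 + 0.842)² · 19² / 2.7²
  = 6.1852 · 361 / 7.29
  = 306.29
Round up → n = 307.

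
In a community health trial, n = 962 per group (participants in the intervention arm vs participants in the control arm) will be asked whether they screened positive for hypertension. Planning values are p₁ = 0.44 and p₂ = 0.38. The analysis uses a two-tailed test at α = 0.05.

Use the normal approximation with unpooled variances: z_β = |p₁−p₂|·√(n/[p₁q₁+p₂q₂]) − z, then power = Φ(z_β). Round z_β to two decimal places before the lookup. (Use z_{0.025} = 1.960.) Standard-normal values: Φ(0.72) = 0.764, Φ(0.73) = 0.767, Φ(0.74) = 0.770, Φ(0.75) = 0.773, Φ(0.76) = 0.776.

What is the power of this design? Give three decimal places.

z_β = |p₁−p₂|·√(n/[p₁q₁+p₂q₂]) − z_{α/2}
    = 0.06 · √(962/0.4820) − 1.960
    = 0.06 · 44.6749 − 1.960
    = 2.6805 − 1.960 = 0.7205 → 0.72
Power = Φ(0.72) = 0.764.

Power ≈ 0.764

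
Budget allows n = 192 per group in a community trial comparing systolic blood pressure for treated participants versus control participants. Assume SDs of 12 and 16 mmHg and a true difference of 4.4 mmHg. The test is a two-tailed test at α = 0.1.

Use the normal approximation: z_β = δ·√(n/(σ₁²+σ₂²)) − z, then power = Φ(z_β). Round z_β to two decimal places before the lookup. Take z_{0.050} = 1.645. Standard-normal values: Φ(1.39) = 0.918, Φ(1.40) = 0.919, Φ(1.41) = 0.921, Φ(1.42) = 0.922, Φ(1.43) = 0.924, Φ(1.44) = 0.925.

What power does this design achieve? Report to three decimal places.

Power ≈ 0.919

z_β = δ·√(n/(σ₁²+σ₂²)) − z_{α/2}
    = 4.4 · √(192/400) − 1.645
    = 4.4 · 0.69282 − 1.645
    = 3.0484 − 1.645 = 1.4034 → 1.40
Power = Φ(1.40) = 0.919.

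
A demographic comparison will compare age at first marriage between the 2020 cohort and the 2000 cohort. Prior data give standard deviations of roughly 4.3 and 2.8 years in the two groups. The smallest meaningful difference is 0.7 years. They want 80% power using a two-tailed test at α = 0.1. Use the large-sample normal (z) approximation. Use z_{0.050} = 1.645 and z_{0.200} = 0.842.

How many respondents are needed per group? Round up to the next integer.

n = 333 per group

n = (z_{α/2} + z_β)² · (σ₁² + σ₂²) / δ²
  = (1.645 + 0.842)² · (4.3² + 2.8² = 26.33) / 0.7²
  = 6.1852 · 26.33 / 0.49
  = 332.36
Round up → n = 333 per group.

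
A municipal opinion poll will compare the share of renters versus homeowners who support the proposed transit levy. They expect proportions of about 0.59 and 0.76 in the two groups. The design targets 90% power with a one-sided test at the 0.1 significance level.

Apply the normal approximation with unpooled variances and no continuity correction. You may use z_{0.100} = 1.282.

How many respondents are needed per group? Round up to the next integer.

n = (z_α + z_β)² · [p₁(1−p₁) + p₂(1−p₂)] / (p₁ − p₂)²
  = (1.282 + 1.282)² · (0.59·0.41 + 0.76·0.24) / (-0.17)²
  = (2.564)² · (0.2419 + 0.1824) / 0.0289
  = 6.5741 · 0.4243 / 0.0289
  = 96.52
Round up → n = 97 per group.

n = 97 per group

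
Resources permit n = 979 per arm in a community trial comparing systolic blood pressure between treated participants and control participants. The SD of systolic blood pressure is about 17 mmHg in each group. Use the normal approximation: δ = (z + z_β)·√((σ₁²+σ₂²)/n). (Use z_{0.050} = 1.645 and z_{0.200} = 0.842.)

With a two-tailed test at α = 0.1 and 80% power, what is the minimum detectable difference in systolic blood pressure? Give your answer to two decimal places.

δ = (z_{α/2} + z_β) · √((σ₁²+σ₂²)/n)
  = (1.645 + 0.842) · √(578/979)
  = 2.487 · √0.5904
  = 2.487 · 0.7684
  = 1.9109

Minimum detectable difference ≈ 1.91 mmHg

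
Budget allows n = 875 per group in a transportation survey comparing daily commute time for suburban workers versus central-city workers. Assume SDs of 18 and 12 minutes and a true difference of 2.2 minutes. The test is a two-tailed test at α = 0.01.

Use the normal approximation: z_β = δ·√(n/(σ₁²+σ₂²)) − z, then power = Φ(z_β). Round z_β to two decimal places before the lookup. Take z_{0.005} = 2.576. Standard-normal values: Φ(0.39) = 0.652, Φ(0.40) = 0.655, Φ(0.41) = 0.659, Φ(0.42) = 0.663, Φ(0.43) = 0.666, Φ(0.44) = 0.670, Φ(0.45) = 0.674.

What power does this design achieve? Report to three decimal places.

Power ≈ 0.666

z_β = δ·√(n/(σ₁²+σ₂²)) − z_{α/2}
    = 2.2 · √(875/468) − 2.576
    = 2.2 · 1.36735 − 2.576
    = 3.0082 − 2.576 = 0.4322 → 0.43
Power = Φ(0.43) = 0.666.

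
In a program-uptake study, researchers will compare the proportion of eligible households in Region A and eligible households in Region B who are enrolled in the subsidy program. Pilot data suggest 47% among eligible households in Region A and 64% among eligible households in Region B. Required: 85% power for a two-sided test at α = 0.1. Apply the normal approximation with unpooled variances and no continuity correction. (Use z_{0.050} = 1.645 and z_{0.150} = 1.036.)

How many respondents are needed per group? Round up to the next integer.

n = 120 per group

n = (z_{α/2} + z_β)² · [p₁(1−p₁) + p₂(1−p₂)] / (p₁ − p₂)²
  = (1.645 + 1.036)² · (0.47·0.53 + 0.64·0.36) / (-0.17)²
  = (2.681)² · (0.2491 + 0.2304) / 0.0289
  = 7.1878 · 0.4795 / 0.0289
  = 119.26
Round up → n = 120 per group.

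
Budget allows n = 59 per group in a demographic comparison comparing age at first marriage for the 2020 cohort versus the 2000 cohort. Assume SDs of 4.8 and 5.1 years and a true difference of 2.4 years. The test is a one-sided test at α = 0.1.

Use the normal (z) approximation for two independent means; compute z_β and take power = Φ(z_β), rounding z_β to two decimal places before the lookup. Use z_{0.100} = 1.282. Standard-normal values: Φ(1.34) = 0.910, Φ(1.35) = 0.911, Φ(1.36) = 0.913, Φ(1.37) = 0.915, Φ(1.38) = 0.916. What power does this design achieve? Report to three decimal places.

Power ≈ 0.911

z_β = δ·√(n/(σ₁²+σ₂²)) − z_α
    = 2.4 · √(59/49.05) − 1.282
    = 2.4 · 1.09675 − 1.282
    = 2.6322 − 1.282 = 1.3502 → 1.35
Power = Φ(1.35) = 0.911.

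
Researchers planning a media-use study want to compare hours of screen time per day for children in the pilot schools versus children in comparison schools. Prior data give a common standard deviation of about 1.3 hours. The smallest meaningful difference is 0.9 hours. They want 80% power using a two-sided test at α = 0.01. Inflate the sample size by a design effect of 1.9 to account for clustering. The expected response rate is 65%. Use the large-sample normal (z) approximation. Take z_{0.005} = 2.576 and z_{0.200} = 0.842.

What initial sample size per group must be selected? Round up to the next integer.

n = (z_{α/2} + z_β)² · (σ₁² + σ₂²) / δ²
  = (2.576 + 0.842)² · (2·1.3² = 3.38) / 0.9²
  = 11.6827 · 3.38 / 0.81
  = 48.75
Design effect: 1.9 × 48.75 = 92.63.
Adjust for 65% response: 92.63 / 0.65 = 142.50.
Round up → n = 143 per group.

n = 143 per group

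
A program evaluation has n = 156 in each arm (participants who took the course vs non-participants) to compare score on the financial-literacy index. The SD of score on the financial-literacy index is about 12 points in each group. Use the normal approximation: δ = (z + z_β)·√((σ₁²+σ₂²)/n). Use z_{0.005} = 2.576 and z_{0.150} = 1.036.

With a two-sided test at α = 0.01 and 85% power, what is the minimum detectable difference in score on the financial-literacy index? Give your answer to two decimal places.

δ = (z_{α/2} + z_β) · √((σ₁²+σ₂²)/n)
  = (2.576 + 1.036) · √(288/156)
  = 3.612 · √1.8462
  = 3.612 · 1.3587
  = 4.9077

Minimum detectable difference ≈ 4.91 points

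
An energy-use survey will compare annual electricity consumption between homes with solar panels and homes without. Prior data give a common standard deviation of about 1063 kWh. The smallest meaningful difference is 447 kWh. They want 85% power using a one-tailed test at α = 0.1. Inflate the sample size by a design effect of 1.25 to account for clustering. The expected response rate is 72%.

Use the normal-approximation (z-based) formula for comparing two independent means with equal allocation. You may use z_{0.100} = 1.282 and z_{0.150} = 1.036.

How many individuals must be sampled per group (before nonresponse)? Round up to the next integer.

n = 106 per group

n = (z_α + z_β)² · (σ₁² + σ₂²) / δ²
  = (1.282 + 1.036)² · (2·1063² = 2259938) / 447²
  = 5.3731 · 2259938 / 199809
  = 60.77
Design effect: 1.25 × 60.77 = 75.97.
Adjust for 72% response: 75.97 / 0.72 = 105.51.
Round up → n = 106 per group.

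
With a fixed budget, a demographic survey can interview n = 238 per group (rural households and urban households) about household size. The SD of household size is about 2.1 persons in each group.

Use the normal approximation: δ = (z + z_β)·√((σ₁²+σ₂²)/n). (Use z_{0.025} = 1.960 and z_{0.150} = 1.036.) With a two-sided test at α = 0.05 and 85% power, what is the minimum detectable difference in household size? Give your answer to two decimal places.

Minimum detectable difference ≈ 0.58 persons

δ = (z_{α/2} + z_β) · √((σ₁²+σ₂²)/n)
  = (1.960 + 1.036) · √(8.82/238)
  = 2.996 · √0.03706
  = 2.996 · 0.1925
  = 0.5768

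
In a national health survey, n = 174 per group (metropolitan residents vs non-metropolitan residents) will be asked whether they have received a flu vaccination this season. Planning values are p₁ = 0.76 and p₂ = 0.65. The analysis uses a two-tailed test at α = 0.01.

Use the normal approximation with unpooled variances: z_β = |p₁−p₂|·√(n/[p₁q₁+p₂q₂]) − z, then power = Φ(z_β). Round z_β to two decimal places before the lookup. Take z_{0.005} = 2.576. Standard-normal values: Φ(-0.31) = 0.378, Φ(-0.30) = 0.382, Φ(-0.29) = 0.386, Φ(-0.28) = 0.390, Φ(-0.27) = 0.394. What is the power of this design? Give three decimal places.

Power ≈ 0.378

z_β = |p₁−p₂|·√(n/[p₁q₁+p₂q₂]) − z_{α/2}
    = 0.11 · √(174/0.4099) − 2.576
    = 0.11 · 20.6032 − 2.576
    = 2.2664 − 2.576 = -0.3096 → -0.31
Power = Φ(-0.31) = 0.378.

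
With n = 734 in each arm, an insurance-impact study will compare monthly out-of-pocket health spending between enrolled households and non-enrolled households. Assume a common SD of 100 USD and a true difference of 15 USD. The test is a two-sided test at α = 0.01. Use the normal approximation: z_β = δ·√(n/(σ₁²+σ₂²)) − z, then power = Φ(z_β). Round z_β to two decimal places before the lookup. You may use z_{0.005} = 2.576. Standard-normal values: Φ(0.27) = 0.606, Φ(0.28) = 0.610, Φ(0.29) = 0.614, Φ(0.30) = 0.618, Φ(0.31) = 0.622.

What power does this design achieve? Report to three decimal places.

z_β = δ·√(n/(σ₁²+σ₂²)) − z_{α/2}
    = 15 · √(734/20000) − 2.576
    = 15 · 0.19157 − 2.576
    = 2.8736 − 2.576 = 0.2976 → 0.30
Power = Φ(0.30) = 0.618.

Power ≈ 0.618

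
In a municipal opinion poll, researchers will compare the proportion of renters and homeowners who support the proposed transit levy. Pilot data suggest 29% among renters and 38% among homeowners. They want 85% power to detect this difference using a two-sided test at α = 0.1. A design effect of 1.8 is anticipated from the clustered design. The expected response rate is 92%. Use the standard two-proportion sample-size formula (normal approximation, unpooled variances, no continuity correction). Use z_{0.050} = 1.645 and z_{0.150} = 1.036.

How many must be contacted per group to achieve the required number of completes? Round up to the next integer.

n = 767 per group

n = (z_{α/2} + z_β)² · [p₁(1−p₁) + p₂(1−p₂)] / (p₁ − p₂)²
  = (1.645 + 1.036)² · (0.29·0.71 + 0.38·0.62) / (-0.09)²
  = (2.681)² · (0.2059 + 0.2356) / 0.0081
  = 7.1878 · 0.4415 / 0.0081
  = 391.78
Design effect: 1.8 × 391.78 = 705.20.
Adjust for 92% response: 705.20 / 0.92 = 766.52.
Round up → n = 767 per group.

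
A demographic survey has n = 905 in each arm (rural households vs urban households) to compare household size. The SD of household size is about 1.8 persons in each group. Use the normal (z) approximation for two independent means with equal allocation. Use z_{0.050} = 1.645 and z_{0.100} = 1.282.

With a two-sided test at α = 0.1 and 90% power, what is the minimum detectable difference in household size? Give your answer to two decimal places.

Minimum detectable difference ≈ 0.25 persons

δ = (z_{α/2} + z_β) · √((σ₁²+σ₂²)/n)
  = (1.645 + 1.282) · √(6.48/905)
  = 2.927 · √0.00716
  = 2.927 · 0.0846
  = 0.2477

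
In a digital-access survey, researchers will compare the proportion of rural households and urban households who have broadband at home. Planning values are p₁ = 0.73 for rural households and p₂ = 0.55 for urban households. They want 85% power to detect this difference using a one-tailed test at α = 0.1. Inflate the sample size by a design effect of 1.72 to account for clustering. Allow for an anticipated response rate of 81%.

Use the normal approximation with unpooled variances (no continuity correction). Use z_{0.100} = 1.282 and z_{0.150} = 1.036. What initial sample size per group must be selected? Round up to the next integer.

n = 157 per group

n = (z_α + z_β)² · [p₁(1−p₁) + p₂(1−p₂)] / (p₁ − p₂)²
  = (1.282 + 1.036)² · (0.73·0.27 + 0.55·0.45) / (0.18)²
  = (2.318)² · (0.1971 + 0.2475) / 0.0324
  = 5.3731 · 0.4446 / 0.0324
  = 73.73
Design effect: 1.72 × 73.73 = 126.82.
Adjust for 81% response: 126.82 / 0.81 = 156.57.
Round up → n = 157 per group.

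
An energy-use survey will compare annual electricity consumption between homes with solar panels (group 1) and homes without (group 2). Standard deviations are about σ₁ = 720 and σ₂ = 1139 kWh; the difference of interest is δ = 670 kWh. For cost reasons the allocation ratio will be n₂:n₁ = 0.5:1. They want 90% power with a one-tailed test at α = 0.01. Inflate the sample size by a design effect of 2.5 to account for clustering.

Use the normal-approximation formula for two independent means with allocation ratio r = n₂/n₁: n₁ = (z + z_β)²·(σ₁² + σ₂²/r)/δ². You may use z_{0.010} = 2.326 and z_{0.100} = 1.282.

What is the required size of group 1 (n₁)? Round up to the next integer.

n₁ = (z_α + z_β)² · (σ₁² + σ₂²/r) / δ²
   = (2.326 + 1.282)² · (720² + 1139²/0.5) / 670²
   = 13.0177 · (518400 + 2594642) / 448900
   = 13.0177 · 3113042 / 448900
   = 90.28
Design effect: 2.5 × 90.28 = 225.69.
Round up → n₁ = 226; n₂ = r·n₁ = 0.5 × 226 = 113.

n₁ = 226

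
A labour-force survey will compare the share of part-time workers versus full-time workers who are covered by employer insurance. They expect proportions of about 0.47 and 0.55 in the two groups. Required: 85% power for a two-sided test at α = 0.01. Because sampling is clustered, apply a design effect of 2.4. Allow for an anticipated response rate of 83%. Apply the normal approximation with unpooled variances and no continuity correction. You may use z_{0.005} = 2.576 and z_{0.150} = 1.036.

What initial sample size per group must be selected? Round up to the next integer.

n = 2928 per group

n = (z_{α/2} + z_β)² · [p₁(1−p₁) + p₂(1−p₂)] / (p₁ − p₂)²
  = (2.576 + 1.036)² · (0.47·0.53 + 0.55·0.45) / (-0.08)²
  = (3.612)² · (0.2491 + 0.2475) / 0.0064
  = 13.0465 · 0.4966 / 0.0064
  = 1012.33
Design effect: 2.4 × 1012.33 = 2429.59.
Adjust for 83% response: 2429.59 / 0.83 = 2927.22.
Round up → n = 2928 per group.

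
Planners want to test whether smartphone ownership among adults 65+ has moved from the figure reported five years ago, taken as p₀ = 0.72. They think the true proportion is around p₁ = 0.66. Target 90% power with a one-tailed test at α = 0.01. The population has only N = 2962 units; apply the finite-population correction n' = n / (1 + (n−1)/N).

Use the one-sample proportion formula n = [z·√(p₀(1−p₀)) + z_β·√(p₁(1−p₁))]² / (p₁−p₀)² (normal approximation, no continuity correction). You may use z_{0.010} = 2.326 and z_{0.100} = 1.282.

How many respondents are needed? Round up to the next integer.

n = 604

n = [z_α·√(p₀q₀) + z_β·√(p₁q₁)]² / (p₁ − p₀)²
  = [2.326·√(0.72·0.28) + 1.282·√(0.66·0.34)]² / (-0.06)²
  = [2.326·0.4490 + 1.282·0.4737]² / 0.0036
  = [1.6517]² / 0.0036
  = 757.78
Finite-population correction (N = 2962): 757.78 / (1 + (757.78 − 1)/2962) = 603.57.
Round up → n = 604.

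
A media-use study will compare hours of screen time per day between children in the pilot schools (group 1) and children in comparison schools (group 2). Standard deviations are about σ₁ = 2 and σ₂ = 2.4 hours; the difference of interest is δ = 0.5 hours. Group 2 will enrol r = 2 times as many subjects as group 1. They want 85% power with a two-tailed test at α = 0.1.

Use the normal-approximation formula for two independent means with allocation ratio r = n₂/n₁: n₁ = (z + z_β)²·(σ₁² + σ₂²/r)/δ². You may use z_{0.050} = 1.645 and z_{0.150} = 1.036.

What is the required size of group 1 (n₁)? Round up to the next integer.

n₁ = (z_{α/2} + z_β)² · (σ₁² + σ₂²/r) / δ²
   = (1.645 + 1.036)² · (2² + 2.4²/2) / 0.5²
   = 7.1878 · (4 + 2.88) / 0.25
   = 7.1878 · 6.88 / 0.25
   = 197.81
Round up → n₁ = 198; n₂ = r·n₁ = 2 × 198 = 396.

n₁ = 198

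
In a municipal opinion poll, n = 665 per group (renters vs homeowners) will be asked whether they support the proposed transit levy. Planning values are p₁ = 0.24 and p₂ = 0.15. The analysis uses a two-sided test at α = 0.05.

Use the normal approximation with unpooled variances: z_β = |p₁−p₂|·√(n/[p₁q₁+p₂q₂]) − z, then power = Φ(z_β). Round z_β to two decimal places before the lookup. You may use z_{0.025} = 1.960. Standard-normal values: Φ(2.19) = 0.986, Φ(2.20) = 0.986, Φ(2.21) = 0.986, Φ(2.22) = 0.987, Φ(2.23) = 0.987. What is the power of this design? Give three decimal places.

Power ≈ 0.986

z_β = |p₁−p₂|·√(n/[p₁q₁+p₂q₂]) − z_{α/2}
    = 0.09 · √(665/0.3099) − 1.960
    = 0.09 · 46.3234 − 1.960
    = 4.1691 − 1.960 = 2.2091 → 2.21
Power = Φ(2.21) = 0.986.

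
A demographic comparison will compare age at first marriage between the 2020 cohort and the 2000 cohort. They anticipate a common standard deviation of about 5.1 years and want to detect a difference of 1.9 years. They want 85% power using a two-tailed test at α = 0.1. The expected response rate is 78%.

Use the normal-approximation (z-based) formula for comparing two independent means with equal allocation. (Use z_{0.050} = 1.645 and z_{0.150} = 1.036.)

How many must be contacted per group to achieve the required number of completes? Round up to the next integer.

n = 133 per group

n = (z_{α/2} + z_β)² · (σ₁² + σ₂²) / δ²
  = (1.645 + 1.036)² · (2·5.1² = 52.02) / 1.9²
  = 7.1878 · 52.02 / 3.61
  = 103.58
Adjust for 78% response: 103.58 / 0.78 = 132.79.
Round up → n = 133 per group.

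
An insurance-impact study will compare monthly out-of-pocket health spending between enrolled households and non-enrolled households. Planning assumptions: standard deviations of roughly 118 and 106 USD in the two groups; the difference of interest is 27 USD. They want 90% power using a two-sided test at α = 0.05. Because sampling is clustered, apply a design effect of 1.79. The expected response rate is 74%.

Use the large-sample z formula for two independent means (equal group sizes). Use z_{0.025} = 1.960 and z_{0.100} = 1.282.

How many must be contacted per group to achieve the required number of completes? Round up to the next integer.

n = 878 per group

n = (z_{α/2} + z_β)² · (σ₁² + σ₂²) / δ²
  = (1.960 + 1.282)² · (118² + 106² = 25160) / 27²
  = 10.5106 · 25160 / 729
  = 362.75
Design effect: 1.79 × 362.75 = 649.33.
Adjust for 74% response: 649.33 / 0.74 = 877.47.
Round up → n = 878 per group.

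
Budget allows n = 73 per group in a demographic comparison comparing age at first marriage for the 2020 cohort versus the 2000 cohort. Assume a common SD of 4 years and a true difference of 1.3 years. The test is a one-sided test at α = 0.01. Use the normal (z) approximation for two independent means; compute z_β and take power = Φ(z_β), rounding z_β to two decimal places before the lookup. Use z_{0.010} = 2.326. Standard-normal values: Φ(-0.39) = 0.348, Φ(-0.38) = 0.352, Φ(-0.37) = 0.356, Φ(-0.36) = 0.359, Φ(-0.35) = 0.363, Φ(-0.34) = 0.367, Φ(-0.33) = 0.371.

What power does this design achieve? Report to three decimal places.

z_β = δ·√(n/(σ₁²+σ₂²)) − z_α
    = 1.3 · √(73/32) − 2.326
    = 1.3 · 1.51038 − 2.326
    = 1.9635 − 2.326 = -0.3625 → -0.36
Power = Φ(-0.36) = 0.359.

Power ≈ 0.359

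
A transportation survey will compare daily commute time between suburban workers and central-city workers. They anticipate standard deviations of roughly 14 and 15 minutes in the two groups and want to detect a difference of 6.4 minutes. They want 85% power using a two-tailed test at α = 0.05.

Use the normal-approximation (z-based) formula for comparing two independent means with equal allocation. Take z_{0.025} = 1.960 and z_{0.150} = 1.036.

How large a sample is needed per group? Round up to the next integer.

n = (z_{α/2} + z_β)² · (σ₁² + σ₂²) / δ²
  = (1.960 + 1.036)² · (14² + 15² = 421) / 6.4²
  = 8.9760 · 421 / 40.96
  = 92.26
Round up → n = 93 per group.

n = 93 per group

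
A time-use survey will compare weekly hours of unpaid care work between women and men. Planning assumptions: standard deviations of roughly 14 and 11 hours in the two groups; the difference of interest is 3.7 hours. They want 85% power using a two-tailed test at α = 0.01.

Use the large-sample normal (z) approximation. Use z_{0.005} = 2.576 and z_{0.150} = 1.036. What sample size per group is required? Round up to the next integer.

n = (z_{α/2} + z_β)² · (σ₁² + σ₂²) / δ²
  = (2.576 + 1.036)² · (14² + 11² = 317) / 3.7²
  = 13.0465 · 317 / 13.69
  = 302.10
Round up → n = 303 per group.

n = 303 per group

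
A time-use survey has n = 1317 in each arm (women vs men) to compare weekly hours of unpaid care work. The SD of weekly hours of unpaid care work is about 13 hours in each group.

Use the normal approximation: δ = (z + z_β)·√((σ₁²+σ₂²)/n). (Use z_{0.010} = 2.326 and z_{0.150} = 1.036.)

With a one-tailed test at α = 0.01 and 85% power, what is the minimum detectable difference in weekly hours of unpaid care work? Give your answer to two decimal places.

δ = (z_α + z_β) · √((σ₁²+σ₂²)/n)
  = (2.326 + 1.036) · √(338/1317)
  = 3.362 · √0.25664
  = 3.362 · 0.5066
  = 1.7032

Minimum detectable difference ≈ 1.70 hours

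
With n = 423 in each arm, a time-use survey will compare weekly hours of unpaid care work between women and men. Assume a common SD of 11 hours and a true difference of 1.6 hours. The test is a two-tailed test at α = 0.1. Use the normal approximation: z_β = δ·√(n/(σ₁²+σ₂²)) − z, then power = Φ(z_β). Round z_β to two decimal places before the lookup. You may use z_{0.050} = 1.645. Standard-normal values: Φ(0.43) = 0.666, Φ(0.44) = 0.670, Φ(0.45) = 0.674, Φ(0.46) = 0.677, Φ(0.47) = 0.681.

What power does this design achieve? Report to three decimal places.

Power ≈ 0.681

z_β = δ·√(n/(σ₁²+σ₂²)) − z_{α/2}
    = 1.6 · √(423/242) − 1.645
    = 1.6 · 1.32209 − 1.645
    = 2.1154 − 1.645 = 0.4704 → 0.47
Power = Φ(0.47) = 0.681.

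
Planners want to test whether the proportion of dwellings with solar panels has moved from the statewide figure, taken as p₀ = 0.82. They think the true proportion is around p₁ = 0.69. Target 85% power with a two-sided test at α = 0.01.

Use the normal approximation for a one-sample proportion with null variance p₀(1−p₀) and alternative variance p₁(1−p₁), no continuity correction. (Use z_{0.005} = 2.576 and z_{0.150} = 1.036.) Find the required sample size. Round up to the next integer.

n = 128

n = [z_{α/2}·√(p₀q₀) + z_β·√(p₁q₁)]² / (p₁ − p₀)²
  = [2.576·√(0.82·0.18) + 1.036·√(0.69·0.31)]² / (-0.13)²
  = [2.576·0.3842 + 1.036·0.4625]² / 0.0169
  = [1.4688]² / 0.0169
  = 127.66
Round up → n = 128.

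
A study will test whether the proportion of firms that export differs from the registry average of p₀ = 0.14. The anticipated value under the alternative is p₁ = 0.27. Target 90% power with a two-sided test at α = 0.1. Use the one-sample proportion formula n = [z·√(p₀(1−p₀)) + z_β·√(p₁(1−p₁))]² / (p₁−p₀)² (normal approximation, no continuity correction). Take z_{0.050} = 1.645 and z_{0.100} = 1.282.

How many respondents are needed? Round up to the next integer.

n = [z_{α/2}·√(p₀q₀) + z_β·√(p₁q₁)]² / (p₁ − p₀)²
  = [1.645·√(0.14·0.86) + 1.282·√(0.27·0.73)]² / (0.13)²
  = [1.645·0.3470 + 1.282·0.4440]² / 0.0169
  = [1.1399]² / 0.0169
  = 76.89
Round up → n = 77.

n = 77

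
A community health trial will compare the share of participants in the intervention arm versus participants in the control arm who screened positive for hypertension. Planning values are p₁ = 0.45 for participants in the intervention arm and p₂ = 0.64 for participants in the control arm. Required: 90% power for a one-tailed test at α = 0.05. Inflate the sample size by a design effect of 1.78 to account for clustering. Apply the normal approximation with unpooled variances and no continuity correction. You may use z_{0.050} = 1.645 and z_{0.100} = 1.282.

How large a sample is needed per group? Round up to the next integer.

n = (z_α + z_β)² · [p₁(1−p₁) + p₂(1−p₂)] / (p₁ − p₂)²
  = (1.645 + 1.282)² · (0.45·0.55 + 0.64·0.36) / (-0.19)²
  = (2.927)² · (0.2475 + 0.2304) / 0.0361
  = 8.5673 · 0.4779 / 0.0361
  = 113.42
Design effect: 1.78 × 113.42 = 201.88.
Round up → n = 202 per group.

n = 202 per group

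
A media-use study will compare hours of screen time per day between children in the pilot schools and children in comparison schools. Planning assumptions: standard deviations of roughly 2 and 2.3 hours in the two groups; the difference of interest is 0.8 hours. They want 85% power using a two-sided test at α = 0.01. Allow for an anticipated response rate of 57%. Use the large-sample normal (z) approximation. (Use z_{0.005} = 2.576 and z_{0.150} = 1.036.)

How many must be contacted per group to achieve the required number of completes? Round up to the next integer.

n = 333 per group

n = (z_{α/2} + z_β)² · (σ₁² + σ₂²) / δ²
  = (2.576 + 1.036)² · (2² + 2.3² = 9.29) / 0.8²
  = 13.0465 · 9.29 / 0.64
  = 189.38
Adjust for 57% response: 189.38 / 0.57 = 332.24.
Round up → n = 333 per group.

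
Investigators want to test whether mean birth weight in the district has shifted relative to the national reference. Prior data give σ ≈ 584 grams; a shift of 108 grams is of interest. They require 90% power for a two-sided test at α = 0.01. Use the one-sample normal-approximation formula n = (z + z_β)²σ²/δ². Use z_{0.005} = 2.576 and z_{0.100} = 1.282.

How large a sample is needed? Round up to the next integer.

n = (z_{α/2} + z_β)² · σ² / δ²
  = (2.576 + 1.282)² · 584² / 108²
  = 14.8842 · 341056 / 11664
  = 435.21
Round up → n = 436.

n = 436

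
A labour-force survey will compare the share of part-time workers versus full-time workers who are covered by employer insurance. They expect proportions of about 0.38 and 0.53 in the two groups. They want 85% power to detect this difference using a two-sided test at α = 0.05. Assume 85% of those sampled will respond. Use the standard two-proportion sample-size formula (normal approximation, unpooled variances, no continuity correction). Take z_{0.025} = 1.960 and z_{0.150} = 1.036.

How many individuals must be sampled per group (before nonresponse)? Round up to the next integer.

n = (z_{α/2} + z_β)² · [p₁(1−p₁) + p₂(1−p₂)] / (p₁ − p₂)²
  = (1.960 + 1.036)² · (0.38·0.62 + 0.53·0.47) / (-0.15)²
  = (2.996)² · (0.2356 + 0.2491) / 0.0225
  = 8.9760 · 0.4847 / 0.0225
  = 193.36
Adjust for 85% response: 193.36 / 0.85 = 227.49.
Round up → n = 228 per group.

n = 228 per group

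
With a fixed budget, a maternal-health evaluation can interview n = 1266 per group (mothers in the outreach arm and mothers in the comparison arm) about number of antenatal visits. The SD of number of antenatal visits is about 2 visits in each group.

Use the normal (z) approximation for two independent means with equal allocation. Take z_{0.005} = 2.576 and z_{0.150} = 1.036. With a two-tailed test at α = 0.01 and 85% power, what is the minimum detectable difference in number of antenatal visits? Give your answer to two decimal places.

δ = (z_{α/2} + z_β) · √((σ₁²+σ₂²)/n)
  = (2.576 + 1.036) · √(8/1266)
  = 3.612 · √0.00632
  = 3.612 · 0.0795
  = 0.2871

Minimum detectable difference ≈ 0.29 visits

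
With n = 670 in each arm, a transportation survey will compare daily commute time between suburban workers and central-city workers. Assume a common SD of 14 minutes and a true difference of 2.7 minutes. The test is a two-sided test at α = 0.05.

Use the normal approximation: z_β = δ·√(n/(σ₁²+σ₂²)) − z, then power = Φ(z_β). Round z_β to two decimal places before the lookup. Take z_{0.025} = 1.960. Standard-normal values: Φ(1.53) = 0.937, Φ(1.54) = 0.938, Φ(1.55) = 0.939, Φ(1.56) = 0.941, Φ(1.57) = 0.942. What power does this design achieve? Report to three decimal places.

Power ≈ 0.942

z_β = δ·√(n/(σ₁²+σ₂²)) − z_{α/2}
    = 2.7 · √(670/392) − 1.960
    = 2.7 · 1.30736 − 1.960
    = 3.5299 − 1.960 = 1.5699 → 1.57
Power = Φ(1.57) = 0.942.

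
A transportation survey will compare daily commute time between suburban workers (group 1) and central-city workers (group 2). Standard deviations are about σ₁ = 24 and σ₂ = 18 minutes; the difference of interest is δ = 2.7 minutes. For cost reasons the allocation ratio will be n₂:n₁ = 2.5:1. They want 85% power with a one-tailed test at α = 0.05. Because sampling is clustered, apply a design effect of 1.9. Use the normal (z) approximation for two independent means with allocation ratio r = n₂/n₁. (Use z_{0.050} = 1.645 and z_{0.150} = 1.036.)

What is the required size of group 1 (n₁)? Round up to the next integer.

n₁ = (z_α + z_β)² · (σ₁² + σ₂²/r) / δ²
   = (1.645 + 1.036)² · (24² + 18²/2.5) / 2.7²
   = 7.1878 · (576 + 129.6) / 7.29
   = 7.1878 · 705.6 / 7.29
   = 695.70
Design effect: 1.9 × 695.70 = 1321.84.
Round up → n₁ = 1322; n₂ = r·n₁ = 2.5 × 1322 = 3305.

n₁ = 1322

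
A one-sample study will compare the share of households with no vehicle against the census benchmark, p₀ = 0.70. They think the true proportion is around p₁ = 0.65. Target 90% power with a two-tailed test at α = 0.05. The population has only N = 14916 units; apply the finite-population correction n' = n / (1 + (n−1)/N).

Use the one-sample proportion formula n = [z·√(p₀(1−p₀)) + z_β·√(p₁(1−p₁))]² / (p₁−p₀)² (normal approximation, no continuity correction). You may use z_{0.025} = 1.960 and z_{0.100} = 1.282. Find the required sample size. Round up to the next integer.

n = 860

n = [z_{α/2}·√(p₀q₀) + z_β·√(p₁q₁)]² / (p₁ − p₀)²
  = [1.960·√(0.70·0.30) + 1.282·√(0.65·0.35)]² / (-0.05)²
  = [1.960·0.4583 + 1.282·0.4770]² / 0.0025
  = [1.5097]² / 0.0025
  = 911.63
Finite-population correction (N = 14916): 911.63 / (1 + (911.63 − 1)/14916) = 859.18.
Round up → n = 860.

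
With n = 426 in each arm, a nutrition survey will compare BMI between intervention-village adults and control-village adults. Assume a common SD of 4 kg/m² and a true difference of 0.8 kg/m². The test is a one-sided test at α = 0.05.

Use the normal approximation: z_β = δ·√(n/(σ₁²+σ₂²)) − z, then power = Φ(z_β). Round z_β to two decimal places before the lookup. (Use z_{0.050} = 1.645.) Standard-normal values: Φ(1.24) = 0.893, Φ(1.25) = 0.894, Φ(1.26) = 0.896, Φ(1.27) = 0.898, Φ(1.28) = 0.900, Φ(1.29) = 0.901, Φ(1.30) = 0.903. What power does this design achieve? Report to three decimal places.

Power ≈ 0.898

z_β = δ·√(n/(σ₁²+σ₂²)) − z_α
    = 0.8 · √(426/32) − 1.645
    = 0.8 · 3.64863 − 1.645
    = 2.9189 − 1.645 = 1.2739 → 1.27
Power = Φ(1.27) = 0.898.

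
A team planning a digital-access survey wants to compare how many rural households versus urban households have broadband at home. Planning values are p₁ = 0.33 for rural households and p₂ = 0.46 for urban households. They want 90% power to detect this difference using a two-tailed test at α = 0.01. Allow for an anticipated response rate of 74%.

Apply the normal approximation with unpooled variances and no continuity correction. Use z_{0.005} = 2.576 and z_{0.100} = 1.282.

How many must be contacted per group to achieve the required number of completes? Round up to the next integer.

n = (z_{α/2} + z_β)² · [p₁(1−p₁) + p₂(1−p₂)] / (p₁ − p₂)²
  = (2.576 + 1.282)² · (0.33·0.67 + 0.46·0.54) / (-0.13)²
  = (3.858)² · (0.2211 + 0.2484) / 0.0169
  = 14.8842 · 0.4695 / 0.0169
  = 413.50
Adjust for 74% response: 413.50 / 0.74 = 558.78.
Round up → n = 559 per group.

n = 559 per group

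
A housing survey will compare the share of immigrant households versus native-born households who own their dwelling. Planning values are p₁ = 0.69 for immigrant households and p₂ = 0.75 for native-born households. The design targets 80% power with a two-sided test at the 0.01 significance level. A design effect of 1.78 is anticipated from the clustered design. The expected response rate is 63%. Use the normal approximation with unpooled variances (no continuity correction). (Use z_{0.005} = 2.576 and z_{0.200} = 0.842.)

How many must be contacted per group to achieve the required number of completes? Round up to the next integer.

n = (z_{α/2} + z_β)² · [p₁(1−p₁) + p₂(1−p₂)] / (p₁ − p₂)²
  = (2.576 + 0.842)² · (0.69·0.31 + 0.75·0.25) / (-0.06)²
  = (3.418)² · (0.2139 + 0.1875) / 0.0036
  = 11.6827 · 0.4014 / 0.0036
  = 1302.62
Design effect: 1.78 × 1302.62 = 2318.67.
Adjust for 63% response: 2318.67 / 0.63 = 3680.43.
Round up → n = 3681 per group.

n = 3681 per group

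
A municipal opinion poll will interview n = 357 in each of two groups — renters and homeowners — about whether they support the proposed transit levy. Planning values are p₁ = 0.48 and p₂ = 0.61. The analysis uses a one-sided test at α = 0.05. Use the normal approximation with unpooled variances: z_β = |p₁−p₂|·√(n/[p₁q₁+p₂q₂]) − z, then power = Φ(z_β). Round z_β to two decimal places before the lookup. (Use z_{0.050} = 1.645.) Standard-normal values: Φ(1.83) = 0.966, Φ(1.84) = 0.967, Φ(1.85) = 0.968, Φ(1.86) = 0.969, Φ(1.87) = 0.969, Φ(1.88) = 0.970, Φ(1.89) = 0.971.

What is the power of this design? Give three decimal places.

Power ≈ 0.969

z_β = |p₁−p₂|·√(n/[p₁q₁+p₂q₂]) − z_α
    = 0.13 · √(357/0.4875) − 1.645
    = 0.13 · 27.0612 − 1.645
    = 3.5180 − 1.645 = 1.8730 → 1.87
Power = Φ(1.87) = 0.969.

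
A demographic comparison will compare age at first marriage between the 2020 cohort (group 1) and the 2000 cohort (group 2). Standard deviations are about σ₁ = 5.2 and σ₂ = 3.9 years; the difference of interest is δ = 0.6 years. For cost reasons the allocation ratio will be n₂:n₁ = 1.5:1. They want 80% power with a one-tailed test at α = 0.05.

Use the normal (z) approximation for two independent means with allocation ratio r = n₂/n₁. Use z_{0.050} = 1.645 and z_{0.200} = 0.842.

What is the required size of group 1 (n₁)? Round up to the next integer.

n₁ = 639

n₁ = (z_α + z_β)² · (σ₁² + σ₂²/r) / δ²
   = (1.645 + 0.842)² · (5.2² + 3.9²/1.5) / 0.6²
   = 6.1852 · (27.04 + 10.14) / 0.36
   = 6.1852 · 37.18 / 0.36
   = 638.79
Round up → n₁ = 639; n₂ = r·n₁ = 1.5 × 639 = 959.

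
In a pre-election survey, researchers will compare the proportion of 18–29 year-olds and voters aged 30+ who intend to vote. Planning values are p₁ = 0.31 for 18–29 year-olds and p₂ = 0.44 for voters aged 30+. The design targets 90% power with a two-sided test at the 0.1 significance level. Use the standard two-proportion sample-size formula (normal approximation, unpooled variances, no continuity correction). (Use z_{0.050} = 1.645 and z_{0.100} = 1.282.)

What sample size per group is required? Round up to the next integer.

n = 234 per group

n = (z_{α/2} + z_β)² · [p₁(1−p₁) + p₂(1−p₂)] / (p₁ − p₂)²
  = (1.645 + 1.282)² · (0.31·0.69 + 0.44·0.56) / (-0.13)²
  = (2.927)² · (0.2139 + 0.2464) / 0.0169
  = 8.5673 · 0.4603 / 0.0169
  = 233.35
Round up → n = 234 per group.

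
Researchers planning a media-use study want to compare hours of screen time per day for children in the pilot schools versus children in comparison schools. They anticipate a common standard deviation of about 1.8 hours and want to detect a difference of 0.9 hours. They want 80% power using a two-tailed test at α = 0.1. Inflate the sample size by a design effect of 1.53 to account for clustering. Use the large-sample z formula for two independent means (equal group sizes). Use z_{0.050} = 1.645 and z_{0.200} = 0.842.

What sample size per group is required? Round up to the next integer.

n = (z_{α/2} + z_β)² · (σ₁² + σ₂²) / δ²
  = (1.645 + 0.842)² · (2·1.8² = 6.48) / 0.9²
  = 6.1852 · 6.48 / 0.81
  = 49.48
Design effect: 1.53 × 49.48 = 75.71.
Round up → n = 76 per group.

n = 76 per group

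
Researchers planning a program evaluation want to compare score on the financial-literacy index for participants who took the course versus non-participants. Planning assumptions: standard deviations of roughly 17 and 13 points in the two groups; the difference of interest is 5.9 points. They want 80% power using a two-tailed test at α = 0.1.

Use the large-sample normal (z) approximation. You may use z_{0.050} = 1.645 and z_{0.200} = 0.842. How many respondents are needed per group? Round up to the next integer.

n = (z_{α/2} + z_β)² · (σ₁² + σ₂²) / δ²
  = (1.645 + 0.842)² · (17² + 13² = 458) / 5.9²
  = 6.1852 · 458 / 34.81
  = 81.38
Round up → n = 82 per group.

n = 82 per group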